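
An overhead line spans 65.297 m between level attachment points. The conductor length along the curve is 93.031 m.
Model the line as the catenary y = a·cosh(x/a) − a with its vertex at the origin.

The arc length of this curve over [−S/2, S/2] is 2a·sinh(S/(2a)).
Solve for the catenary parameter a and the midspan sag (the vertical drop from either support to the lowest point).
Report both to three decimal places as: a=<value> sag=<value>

seed: a₀ = √(S³/(24(L−S))) = √(65.297³/(24·27.734)) = 20.451632
iter 1: u=1.596376  f(a)=+3.756e+00  f'(a)=-3.469e+00  a ← 20.451632 − (+3.756e+00/-3.469e+00) = 21.534298
iter 2: u=1.516116  f(a)=+3.189e-01  f'(a)=-2.903e+00  a ← 21.534298 − (+3.189e-01/-2.903e+00) = 21.644139
iter 3: u=1.508422  f(a)=+2.769e-03  f'(a)=-2.853e+00  a ← 21.644139 − (+2.769e-03/-2.853e+00) = 21.645110
iter 4: u=1.508355  f(a)=+2.129e-07  f'(a)=-2.852e+00  a ← 21.645110 − (+2.129e-07/-2.852e+00) = 21.645110
iter 5: u=1.508355  f(a)=+0.000e+00  f'(a)=-2.852e+00  a ← 21.645110 − (+0.000e+00/-2.852e+00) = 21.645110
converged: |Δa| < 1e-12 after 5 iterations
sag = a·(cosh(S/(2a)) − 1) = 21.645110·(cosh(1.508355) − 1) = 29.659885
T_max/T_min = cosh(S/(2a)) = 2.370281

a=21.645 sag=29.660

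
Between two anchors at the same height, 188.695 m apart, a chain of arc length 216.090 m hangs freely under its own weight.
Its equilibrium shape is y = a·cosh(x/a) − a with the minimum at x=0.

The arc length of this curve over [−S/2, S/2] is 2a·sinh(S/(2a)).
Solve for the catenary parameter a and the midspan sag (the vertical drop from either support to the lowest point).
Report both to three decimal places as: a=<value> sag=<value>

a=103.219 sag=46.206

seed: a₀ = √(S³/(24(L−S))) = √(188.695³/(24·27.395)) = 101.087933
iter 1: u=0.933321  f(a)=+1.218e+00  f'(a)=-5.907e-01  a ← 101.087933 − (+1.218e+00/-5.907e-01) = 103.150235
iter 2: u=0.914661  f(a)=+3.828e-02  f'(a)=-5.541e-01  a ← 103.150235 − (+3.828e-02/-5.541e-01) = 103.219315
iter 3: u=0.914049  f(a)=+4.051e-05  f'(a)=-5.529e-01  a ← 103.219315 − (+4.051e-05/-5.529e-01) = 103.219389
iter 4: u=0.914048  f(a)=+4.547e-11  f'(a)=-5.529e-01  a ← 103.219389 − (+4.547e-11/-5.529e-01) = 103.219389
converged: |Δa| < 1e-12 after 4 iterations
sag = a·(cosh(S/(2a)) − 1) = 103.219389·(cosh(0.914048) − 1) = 46.206058
T_max/T_min = cosh(S/(2a)) = 1.447649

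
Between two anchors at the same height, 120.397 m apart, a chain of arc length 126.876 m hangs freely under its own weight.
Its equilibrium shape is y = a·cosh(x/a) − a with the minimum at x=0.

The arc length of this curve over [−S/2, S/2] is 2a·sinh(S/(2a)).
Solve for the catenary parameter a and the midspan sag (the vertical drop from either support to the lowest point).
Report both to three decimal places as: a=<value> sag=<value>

seed: a₀ = √(S³/(24(L−S))) = √(120.397³/(24·6.479)) = 105.940956
iter 1: u=0.568227  f(a)=+1.054e-01  f'(a)=-1.263e-01  a ← 105.940956 − (+1.054e-01/-1.263e-01) = 106.775463
iter 2: u=0.563786  f(a)=+1.258e-03  f'(a)=-1.233e-01  a ← 106.775463 − (+1.258e-03/-1.233e-01) = 106.785668
iter 3: u=0.563732  f(a)=+1.842e-07  f'(a)=-1.233e-01  a ← 106.785668 − (+1.842e-07/-1.233e-01) = 106.785670
iter 4: u=0.563732  f(a)=-1.421e-14  f'(a)=-1.233e-01  a ← 106.785670 − (-1.421e-14/-1.233e-01) = 106.785670
converged: |Δa| < 1e-12 after 4 iterations
sag = a·(cosh(S/(2a)) − 1) = 106.785670·(cosh(0.563732) − 1) = 17.422056
T_max/T_min = cosh(S/(2a)) = 1.163150

a=106.786 sag=17.422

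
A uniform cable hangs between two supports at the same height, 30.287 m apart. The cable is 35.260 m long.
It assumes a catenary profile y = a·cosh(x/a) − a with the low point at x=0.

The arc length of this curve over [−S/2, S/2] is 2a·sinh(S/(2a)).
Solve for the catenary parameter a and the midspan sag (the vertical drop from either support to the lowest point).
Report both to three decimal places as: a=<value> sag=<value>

a=15.619 sag=7.934

seed: a₀ = √(S³/(24(L−S))) = √(30.287³/(24·4.973)) = 15.257014
iter 1: u=0.992560  f(a)=+2.508e-01  f'(a)=-7.184e-01  a ← 15.257014 − (+2.508e-01/-7.184e-01) = 15.606097
iter 2: u=0.970358  f(a)=+8.865e-03  f'(a)=-6.684e-01  a ← 15.606097 − (+8.865e-03/-6.684e-01) = 15.619360
iter 3: u=0.969534  f(a)=+1.198e-05  f'(a)=-6.666e-01  a ← 15.619360 − (+1.198e-05/-6.666e-01) = 15.619378
iter 4: u=0.969533  f(a)=+2.193e-11  f'(a)=-6.666e-01  a ← 15.619378 − (+2.193e-11/-6.666e-01) = 15.619378
iter 5: u=0.969533  f(a)=+0.000e+00  f'(a)=-6.666e-01  a ← 15.619378 − (+0.000e+00/-6.666e-01) = 15.619378
converged: |Δa| < 1e-12 after 5 iterations
sag = a·(cosh(S/(2a)) − 1) = 15.619378·(cosh(0.969533) − 1) = 7.934430
T_max/T_min = cosh(S/(2a)) = 1.507986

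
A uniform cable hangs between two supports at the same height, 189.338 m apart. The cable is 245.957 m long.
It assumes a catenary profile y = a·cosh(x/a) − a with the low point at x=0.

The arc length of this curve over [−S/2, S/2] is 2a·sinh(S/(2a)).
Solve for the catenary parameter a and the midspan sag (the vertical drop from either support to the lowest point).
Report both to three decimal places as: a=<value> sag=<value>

a=73.650 sag=69.696

seed: a₀ = √(S³/(24(L−S))) = √(189.338³/(24·56.619)) = 70.675674
iter 1: u=1.339485  f(a)=+5.302e+00  f'(a)=-1.909e+00  a ← 70.675674 − (+5.302e+00/-1.909e+00) = 73.453334
iter 2: u=1.288832  f(a)=+3.286e-01  f'(a)=-1.679e+00  a ← 73.453334 − (+3.286e-01/-1.679e+00) = 73.649055
iter 3: u=1.285407  f(a)=+1.446e-03  f'(a)=-1.664e+00  a ← 73.649055 − (+1.446e-03/-1.664e+00) = 73.649924
iter 4: u=1.285392  f(a)=+2.830e-08  f'(a)=-1.664e+00  a ← 73.649924 − (+2.830e-08/-1.664e+00) = 73.649924
iter 5: u=1.285392  f(a)=-2.842e-14  f'(a)=-1.664e+00  a ← 73.649924 − (-2.842e-14/-1.664e+00) = 73.649924
converged: |Δa| < 1e-12 after 5 iterations
sag = a·(cosh(S/(2a)) − 1) = 73.649924·(cosh(1.285392) − 1) = 69.695891
T_max/T_min = cosh(S/(2a)) = 1.946313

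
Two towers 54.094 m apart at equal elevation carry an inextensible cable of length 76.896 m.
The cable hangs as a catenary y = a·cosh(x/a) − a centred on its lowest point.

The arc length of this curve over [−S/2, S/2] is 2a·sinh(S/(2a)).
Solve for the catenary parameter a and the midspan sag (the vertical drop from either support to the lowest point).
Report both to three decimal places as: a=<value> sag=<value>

a=17.993 sag=24.457

seed: a₀ = √(S³/(24(L−S))) = √(54.094³/(24·22.802)) = 17.007150
iter 1: u=1.590331  f(a)=+3.063e+00  f'(a)=-3.424e+00  a ← 17.007150 − (+3.063e+00/-3.424e+00) = 17.901863
iter 2: u=1.510848  f(a)=+2.583e-01  f'(a)=-2.869e+00  a ← 17.901863 − (+2.583e-01/-2.869e+00) = 17.991921
iter 3: u=1.503286  f(a)=+2.211e-03  f'(a)=-2.820e+00  a ← 17.991921 − (+2.211e-03/-2.820e+00) = 17.992705
iter 4: u=1.503220  f(a)=+1.651e-07  f'(a)=-2.819e+00  a ← 17.992705 − (+1.651e-07/-2.819e+00) = 17.992705
iter 5: u=1.503220  f(a)=+0.000e+00  f'(a)=-2.819e+00  a ← 17.992705 − (+0.000e+00/-2.819e+00) = 17.992705
converged: |Δa| < 1e-12 after 5 iterations
sag = a·(cosh(S/(2a)) − 1) = 17.992705·(cosh(1.503220) − 1) = 24.457102
T_max/T_min = cosh(S/(2a)) = 2.359279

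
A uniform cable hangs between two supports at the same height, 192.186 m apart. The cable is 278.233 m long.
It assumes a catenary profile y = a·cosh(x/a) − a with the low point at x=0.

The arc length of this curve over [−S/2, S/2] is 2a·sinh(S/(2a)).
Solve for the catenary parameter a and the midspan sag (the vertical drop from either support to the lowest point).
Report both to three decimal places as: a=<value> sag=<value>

a=62.220 sag=90.177

seed: a₀ = √(S³/(24(L−S))) = √(192.186³/(24·86.047)) = 58.628547
iter 1: u=1.639014  f(a)=+1.233e+01  f'(a)=-3.803e+00  a ← 58.628547 − (+1.233e+01/-3.803e+00) = 61.869122
iter 2: u=1.553166  f(a)=+1.096e+00  f'(a)=-3.155e+00  a ← 61.869122 − (+1.096e+00/-3.155e+00) = 62.216444
iter 3: u=1.544495  f(a)=+1.053e-02  f'(a)=-3.094e+00  a ← 62.216444 − (+1.053e-02/-3.094e+00) = 62.219845
iter 4: u=1.544411  f(a)=+9.919e-07  f'(a)=-3.094e+00  a ← 62.219845 − (+9.919e-07/-3.094e+00) = 62.219845
iter 5: u=1.544411  f(a)=+0.000e+00  f'(a)=-3.094e+00  a ← 62.219845 − (+0.000e+00/-3.094e+00) = 62.219845
converged: |Δa| < 1e-12 after 5 iterations
sag = a·(cosh(S/(2a)) − 1) = 62.219845·(cosh(1.544411) − 1) = 90.176709
T_max/T_min = cosh(S/(2a)) = 2.449324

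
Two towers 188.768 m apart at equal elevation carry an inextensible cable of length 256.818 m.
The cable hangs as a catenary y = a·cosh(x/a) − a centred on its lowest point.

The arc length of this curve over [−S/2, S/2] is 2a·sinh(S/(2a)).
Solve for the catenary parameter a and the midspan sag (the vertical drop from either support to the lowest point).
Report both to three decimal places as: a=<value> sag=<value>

seed: a₀ = √(S³/(24(L−S))) = √(188.768³/(24·68.050)) = 64.176034
iter 1: u=1.470705  f(a)=+7.750e+00  f'(a)=-2.616e+00  a ← 64.176034 − (+7.750e+00/-2.616e+00) = 67.138255
iter 2: u=1.405816  f(a)=+5.689e-01  f'(a)=-2.245e+00  a ← 67.138255 − (+5.689e-01/-2.245e+00) = 67.391652
iter 3: u=1.400530  f(a)=+3.602e-03  f'(a)=-2.217e+00  a ← 67.391652 − (+3.602e-03/-2.217e+00) = 67.393277
iter 4: u=1.400496  f(a)=+1.464e-07  f'(a)=-2.217e+00  a ← 67.393277 − (+1.464e-07/-2.217e+00) = 67.393278
iter 5: u=1.400496  f(a)=-1.137e-13  f'(a)=-2.217e+00  a ← 67.393278 − (-1.137e-13/-2.217e+00) = 67.393278
converged: |Δa| < 1e-12 after 5 iterations
sag = a·(cosh(S/(2a)) − 1) = 67.393278·(cosh(1.400496) − 1) = 77.626463
T_max/T_min = cosh(S/(2a)) = 2.151843

a=67.393 sag=77.626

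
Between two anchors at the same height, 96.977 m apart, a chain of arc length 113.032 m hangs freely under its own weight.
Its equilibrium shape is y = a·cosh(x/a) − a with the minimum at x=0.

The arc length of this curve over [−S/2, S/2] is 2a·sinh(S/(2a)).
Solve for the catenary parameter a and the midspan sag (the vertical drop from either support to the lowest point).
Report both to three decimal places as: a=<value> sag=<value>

seed: a₀ = √(S³/(24(L−S))) = √(96.977³/(24·16.055)) = 48.651064
iter 1: u=0.996659  f(a)=+8.165e-01  f'(a)=-7.279e-01  a ← 48.651064 − (+8.165e-01/-7.279e-01) = 49.772751
iter 2: u=0.974198  f(a)=+2.909e-02  f'(a)=-6.769e-01  a ← 49.772751 − (+2.909e-02/-6.769e-01) = 49.815729
iter 3: u=0.973357  f(a)=+3.995e-05  f'(a)=-6.750e-01  a ← 49.815729 − (+3.995e-05/-6.750e-01) = 49.815788
iter 4: u=0.973356  f(a)=+7.560e-11  f'(a)=-6.750e-01  a ← 49.815788 − (+7.560e-11/-6.750e-01) = 49.815788
iter 5: u=0.973356  f(a)=+0.000e+00  f'(a)=-6.750e-01  a ← 49.815788 − (+0.000e+00/-6.750e-01) = 49.815788
converged: |Δa| < 1e-12 after 5 iterations
sag = a·(cosh(S/(2a)) − 1) = 49.815788·(cosh(0.973356) − 1) = 25.521261
T_max/T_min = cosh(S/(2a)) = 1.512313

a=49.816 sag=25.521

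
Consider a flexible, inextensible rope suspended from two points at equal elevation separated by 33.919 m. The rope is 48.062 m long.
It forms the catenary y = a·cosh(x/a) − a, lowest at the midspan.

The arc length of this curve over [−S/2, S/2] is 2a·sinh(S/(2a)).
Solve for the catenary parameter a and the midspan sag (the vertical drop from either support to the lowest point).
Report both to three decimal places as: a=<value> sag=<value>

a=11.337 sag=15.234

seed: a₀ = √(S³/(24(L−S))) = √(33.919³/(24·14.143)) = 10.722305
iter 1: u=1.581703  f(a)=+1.878e+00  f'(a)=-3.360e+00  a ← 10.722305 − (+1.878e+00/-3.360e+00) = 11.281343
iter 2: u=1.503323  f(a)=+1.569e-01  f'(a)=-2.820e+00  a ← 11.281343 − (+1.569e-01/-2.820e+00) = 11.336979
iter 3: u=1.495945  f(a)=+1.315e-03  f'(a)=-2.773e+00  a ← 11.336979 − (+1.315e-03/-2.773e+00) = 11.337454
iter 4: u=1.495883  f(a)=+9.412e-08  f'(a)=-2.772e+00  a ← 11.337454 − (+9.412e-08/-2.772e+00) = 11.337454
iter 5: u=1.495883  f(a)=+7.105e-15  f'(a)=-2.772e+00  a ← 11.337454 − (+7.105e-15/-2.772e+00) = 11.337454
converged: |Δa| < 1e-12 after 5 iterations
sag = a·(cosh(S/(2a)) − 1) = 11.337454·(cosh(1.495883) − 1) = 15.233712
T_max/T_min = cosh(S/(2a)) = 2.343663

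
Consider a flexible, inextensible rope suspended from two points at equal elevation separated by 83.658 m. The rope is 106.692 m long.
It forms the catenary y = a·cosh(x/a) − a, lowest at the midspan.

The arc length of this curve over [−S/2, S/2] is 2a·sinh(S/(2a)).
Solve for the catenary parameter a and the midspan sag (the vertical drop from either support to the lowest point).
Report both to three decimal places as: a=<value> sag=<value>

seed: a₀ = √(S³/(24(L−S))) = √(83.658³/(24·23.034)) = 32.543999
iter 1: u=1.285306  f(a)=+1.979e+00  f'(a)=-1.664e+00  a ← 32.543999 − (+1.979e+00/-1.664e+00) = 33.733680
iter 2: u=1.239977  f(a)=+1.137e-01  f'(a)=-1.477e+00  a ← 33.733680 − (+1.137e-01/-1.477e+00) = 33.810640
iter 3: u=1.237155  f(a)=+4.259e-04  f'(a)=-1.466e+00  a ← 33.810640 − (+4.259e-04/-1.466e+00) = 33.810930
iter 4: u=1.237144  f(a)=+6.025e-09  f'(a)=-1.466e+00  a ← 33.810930 − (+6.025e-09/-1.466e+00) = 33.810930
iter 5: u=1.237144  f(a)=+0.000e+00  f'(a)=-1.466e+00  a ← 33.810930 − (+0.000e+00/-1.466e+00) = 33.810930
converged: |Δa| < 1e-12 after 5 iterations
sag = a·(cosh(S/(2a)) − 1) = 33.810930·(cosh(1.237144) − 1) = 29.347400
T_max/T_min = cosh(S/(2a)) = 1.867986

a=33.811 sag=29.347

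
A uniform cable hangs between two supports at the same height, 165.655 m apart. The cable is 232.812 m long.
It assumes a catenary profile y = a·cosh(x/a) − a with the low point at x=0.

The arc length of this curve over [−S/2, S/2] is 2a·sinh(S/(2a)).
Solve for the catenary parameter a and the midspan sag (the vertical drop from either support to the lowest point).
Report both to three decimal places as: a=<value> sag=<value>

a=56.076 sag=73.133

seed: a₀ = √(S³/(24(L−S))) = √(165.655³/(24·67.157)) = 53.107463
iter 1: u=1.559621  f(a)=+8.657e+00  f'(a)=-3.200e+00  a ← 53.107463 − (+8.657e+00/-3.200e+00) = 55.812627
iter 2: u=1.484028  f(a)=+7.054e-01  f'(a)=-2.698e+00  a ← 55.812627 − (+7.054e-01/-2.698e+00) = 56.074085
iter 3: u=1.477108  f(a)=+5.602e-03  f'(a)=-2.655e+00  a ← 56.074085 − (+5.602e-03/-2.655e+00) = 56.076195
iter 4: u=1.477053  f(a)=+3.595e-07  f'(a)=-2.655e+00  a ← 56.076195 − (+3.595e-07/-2.655e+00) = 56.076195
iter 5: u=1.477053  f(a)=+0.000e+00  f'(a)=-2.655e+00  a ← 56.076195 − (+0.000e+00/-2.655e+00) = 56.076195
converged: |Δa| < 1e-12 after 5 iterations
sag = a·(cosh(S/(2a)) − 1) = 56.076195·(cosh(1.477053) − 1) = 73.132537
T_max/T_min = cosh(S/(2a)) = 2.304164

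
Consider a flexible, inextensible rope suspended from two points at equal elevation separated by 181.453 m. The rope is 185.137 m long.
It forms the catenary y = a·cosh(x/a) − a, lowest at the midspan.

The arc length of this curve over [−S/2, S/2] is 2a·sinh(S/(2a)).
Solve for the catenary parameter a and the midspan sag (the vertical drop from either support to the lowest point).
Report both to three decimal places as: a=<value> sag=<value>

a=260.733 sag=15.945

seed: a₀ = √(S³/(24(L−S))) = √(181.453³/(24·3.684)) = 259.944599
iter 1: u=0.349022  f(a)=+2.250e-02  f'(a)=-2.869e-02  a ← 259.944599 − (+2.250e-02/-2.869e-02) = 260.728942
iter 2: u=0.347972  f(a)=+1.023e-04  f'(a)=-2.843e-02  a ← 260.728942 − (+1.023e-04/-2.843e-02) = 260.732539
iter 3: u=0.347968  f(a)=+2.133e-09  f'(a)=-2.843e-02  a ← 260.732539 − (+2.133e-09/-2.843e-02) = 260.732539
iter 4: u=0.347968  f(a)=+0.000e+00  f'(a)=-2.843e-02  a ← 260.732539 − (+0.000e+00/-2.843e-02) = 260.732539
converged: |Δa| < 1e-12 after 4 iterations
sag = a·(cosh(S/(2a)) − 1) = 260.732539·(cosh(0.347968) − 1) = 15.944862
T_max/T_min = cosh(S/(2a)) = 1.061154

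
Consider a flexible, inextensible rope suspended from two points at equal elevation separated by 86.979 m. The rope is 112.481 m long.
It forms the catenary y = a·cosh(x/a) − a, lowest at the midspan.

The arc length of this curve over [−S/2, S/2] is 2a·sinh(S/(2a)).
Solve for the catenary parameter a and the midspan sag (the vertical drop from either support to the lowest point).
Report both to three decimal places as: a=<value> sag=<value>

a=34.144 sag=31.650

seed: a₀ = √(S³/(24(L−S))) = √(86.979³/(24·25.502)) = 32.789053
iter 1: u=1.326342  f(a)=+2.339e+00  f'(a)=-1.847e+00  a ← 32.789053 − (+2.339e+00/-1.847e+00) = 34.055709
iter 2: u=1.277011  f(a)=+1.424e-01  f'(a)=-1.628e+00  a ← 34.055709 − (+1.424e-01/-1.628e+00) = 34.143156
iter 3: u=1.273740  f(a)=+6.032e-04  f'(a)=-1.615e+00  a ← 34.143156 − (+6.032e-04/-1.615e+00) = 34.143529
iter 4: u=1.273726  f(a)=+1.092e-08  f'(a)=-1.614e+00  a ← 34.143529 − (+1.092e-08/-1.614e+00) = 34.143529
iter 5: u=1.273726  f(a)=+0.000e+00  f'(a)=-1.614e+00  a ← 34.143529 − (+0.000e+00/-1.614e+00) = 34.143529
converged: |Δa| < 1e-12 after 5 iterations
sag = a·(cosh(S/(2a)) − 1) = 34.143529·(cosh(1.273726) − 1) = 31.649893
T_max/T_min = cosh(S/(2a)) = 1.926966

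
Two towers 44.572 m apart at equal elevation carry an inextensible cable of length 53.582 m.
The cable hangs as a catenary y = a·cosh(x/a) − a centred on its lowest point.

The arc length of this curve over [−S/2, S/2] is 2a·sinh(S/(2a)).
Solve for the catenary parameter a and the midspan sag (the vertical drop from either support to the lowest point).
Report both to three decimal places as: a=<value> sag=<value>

a=20.823 sag=13.109

seed: a₀ = √(S³/(24(L−S))) = √(44.572³/(24·9.010)) = 20.236023
iter 1: u=1.101303  f(a)=+5.624e-01  f'(a)=-1.003e+00  a ← 20.236023 − (+5.624e-01/-1.003e+00) = 20.796629
iter 2: u=1.071616  f(a)=+2.422e-02  f'(a)=-9.186e-01  a ← 20.796629 − (+2.422e-02/-9.186e-01) = 20.822996
iter 3: u=1.070259  f(a)=+4.939e-05  f'(a)=-9.148e-01  a ← 20.822996 − (+4.939e-05/-9.148e-01) = 20.823050
iter 4: u=1.070256  f(a)=+2.063e-10  f'(a)=-9.148e-01  a ← 20.823050 − (+2.063e-10/-9.148e-01) = 20.823050
iter 5: u=1.070256  f(a)=+7.105e-15  f'(a)=-9.148e-01  a ← 20.823050 − (+7.105e-15/-9.148e-01) = 20.823050
converged: |Δa| < 1e-12 after 5 iterations
sag = a·(cosh(S/(2a)) − 1) = 20.823050·(cosh(1.070256) − 1) = 13.108603
T_max/T_min = cosh(S/(2a)) = 1.629524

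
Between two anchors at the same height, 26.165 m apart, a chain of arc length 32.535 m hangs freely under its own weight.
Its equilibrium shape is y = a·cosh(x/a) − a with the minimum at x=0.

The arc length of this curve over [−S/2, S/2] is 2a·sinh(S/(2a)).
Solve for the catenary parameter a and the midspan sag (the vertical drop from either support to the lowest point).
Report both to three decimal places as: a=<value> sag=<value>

a=11.199 sag=8.550

seed: a₀ = √(S³/(24(L−S))) = √(26.165³/(24·6.370)) = 10.824448
iter 1: u=1.208607  f(a)=+4.818e-01  f'(a)=-1.358e+00  a ← 10.824448 − (+4.818e-01/-1.358e+00) = 11.179175
iter 2: u=1.170256  f(a)=+2.470e-02  f'(a)=-1.222e+00  a ← 11.179175 − (+2.470e-02/-1.222e+00) = 11.199382
iter 3: u=1.168145  f(a)=+7.265e-05  f'(a)=-1.215e+00  a ← 11.199382 − (+7.265e-05/-1.215e+00) = 11.199442
iter 4: u=1.168139  f(a)=+6.328e-10  f'(a)=-1.215e+00  a ← 11.199442 − (+6.328e-10/-1.215e+00) = 11.199442
iter 5: u=1.168139  f(a)=-7.105e-15  f'(a)=-1.215e+00  a ← 11.199442 − (-7.105e-15/-1.215e+00) = 11.199442
converged: |Δa| < 1e-12 after 5 iterations
sag = a·(cosh(S/(2a)) − 1) = 11.199442·(cosh(1.168139) − 1) = 8.550471
T_max/T_min = cosh(S/(2a)) = 1.763473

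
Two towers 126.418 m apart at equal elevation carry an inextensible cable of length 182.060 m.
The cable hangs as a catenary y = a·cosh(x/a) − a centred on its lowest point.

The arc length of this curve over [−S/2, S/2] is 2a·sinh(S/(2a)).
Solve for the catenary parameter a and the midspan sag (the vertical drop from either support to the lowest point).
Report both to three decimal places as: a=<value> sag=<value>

seed: a₀ = √(S³/(24(L−S))) = √(126.418³/(24·55.642)) = 38.896129
iter 1: u=1.625072  f(a)=+7.826e+00  f'(a)=-3.691e+00  a ← 38.896129 − (+7.826e+00/-3.691e+00) = 41.016274
iter 2: u=1.541071  f(a)=+6.855e-01  f'(a)=-3.071e+00  a ← 41.016274 − (+6.855e-01/-3.071e+00) = 41.239501
iter 3: u=1.532730  f(a)=+6.373e-03  f'(a)=-3.014e+00  a ← 41.239501 − (+6.373e-03/-3.014e+00) = 41.241616
iter 4: u=1.532651  f(a)=+5.623e-07  f'(a)=-3.013e+00  a ← 41.241616 − (+5.623e-07/-3.013e+00) = 41.241616
iter 5: u=1.532651  f(a)=-2.842e-14  f'(a)=-3.013e+00  a ← 41.241616 − (-2.842e-14/-3.013e+00) = 41.241616
converged: |Δa| < 1e-12 after 5 iterations
sag = a·(cosh(S/(2a)) − 1) = 41.241616·(cosh(1.532651) − 1) = 58.695023
T_max/T_min = cosh(S/(2a)) = 2.423199

a=41.242 sag=58.695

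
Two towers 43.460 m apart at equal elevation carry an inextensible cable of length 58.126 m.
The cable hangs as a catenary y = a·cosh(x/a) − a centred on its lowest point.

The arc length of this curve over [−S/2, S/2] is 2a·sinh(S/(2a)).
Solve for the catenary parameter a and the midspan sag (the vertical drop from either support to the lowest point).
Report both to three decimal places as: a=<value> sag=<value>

a=15.991 sag=17.181

seed: a₀ = √(S³/(24(L−S))) = √(43.460³/(24·14.666)) = 15.271198
iter 1: u=1.422940  f(a)=+1.558e+00  f'(a)=-2.339e+00  a ← 15.271198 − (+1.558e+00/-2.339e+00) = 15.937503
iter 2: u=1.363451  f(a)=+1.078e-01  f'(a)=-2.025e+00  a ← 15.937503 − (+1.078e-01/-2.025e+00) = 15.990723
iter 3: u=1.358913  f(a)=+6.005e-04  f'(a)=-2.003e+00  a ← 15.990723 − (+6.005e-04/-2.003e+00) = 15.991023
iter 4: u=1.358887  f(a)=+1.887e-08  f'(a)=-2.003e+00  a ← 15.991023 − (+1.887e-08/-2.003e+00) = 15.991023
iter 5: u=1.358887  f(a)=+1.421e-14  f'(a)=-2.003e+00  a ← 15.991023 − (+1.421e-14/-2.003e+00) = 15.991023
converged: |Δa| < 1e-12 after 5 iterations
sag = a·(cosh(S/(2a)) − 1) = 15.991023·(cosh(1.358887) − 1) = 17.180814
T_max/T_min = cosh(S/(2a)) = 2.074404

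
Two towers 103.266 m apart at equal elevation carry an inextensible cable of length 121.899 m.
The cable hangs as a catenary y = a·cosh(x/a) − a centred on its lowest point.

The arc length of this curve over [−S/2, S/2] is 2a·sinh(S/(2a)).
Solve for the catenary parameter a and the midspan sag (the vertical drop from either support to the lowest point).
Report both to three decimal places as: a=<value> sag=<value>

a=50.914 sag=28.503

seed: a₀ = √(S³/(24(L−S))) = √(103.266³/(24·18.633)) = 49.623686
iter 1: u=1.040491  f(a)=+1.035e+00  f'(a)=-8.355e-01  a ← 49.623686 − (+1.035e+00/-8.355e-01) = 50.862515
iter 2: u=1.015148  f(a)=+4.003e-02  f'(a)=-7.720e-01  a ← 50.862515 − (+4.003e-02/-7.720e-01) = 50.914362
iter 3: u=1.014115  f(a)=+6.519e-05  f'(a)=-7.695e-01  a ← 50.914362 − (+6.519e-05/-7.695e-01) = 50.914447
iter 4: u=1.014113  f(a)=+1.735e-10  f'(a)=-7.695e-01  a ← 50.914447 − (+1.735e-10/-7.695e-01) = 50.914447
iter 5: u=1.014113  f(a)=+4.263e-14  f'(a)=-7.695e-01  a ← 50.914447 − (+4.263e-14/-7.695e-01) = 50.914447
converged: |Δa| < 1e-12 after 5 iterations
sag = a·(cosh(S/(2a)) − 1) = 50.914447·(cosh(1.014113) − 1) = 28.502947
T_max/T_min = cosh(S/(2a)) = 1.559820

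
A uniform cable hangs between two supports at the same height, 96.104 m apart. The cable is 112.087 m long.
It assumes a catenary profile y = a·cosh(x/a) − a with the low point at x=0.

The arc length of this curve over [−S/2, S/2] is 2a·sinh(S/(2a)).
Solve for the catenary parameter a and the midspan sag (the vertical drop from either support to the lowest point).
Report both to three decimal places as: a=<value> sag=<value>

seed: a₀ = √(S³/(24(L−S))) = √(96.104³/(24·15.983)) = 48.103583
iter 1: u=0.998928  f(a)=+8.166e-01  f'(a)=-7.332e-01  a ← 48.103583 − (+8.166e-01/-7.332e-01) = 49.217333
iter 2: u=0.976323  f(a)=+2.922e-02  f'(a)=-6.816e-01  a ← 49.217333 − (+2.922e-02/-6.816e-01) = 49.260206
iter 3: u=0.975473  f(a)=+4.050e-05  f'(a)=-6.797e-01  a ← 49.260206 − (+4.050e-05/-6.797e-01) = 49.260266
iter 4: u=0.975472  f(a)=+7.800e-11  f'(a)=-6.797e-01  a ← 49.260266 − (+7.800e-11/-6.797e-01) = 49.260266
iter 5: u=0.975472  f(a)=+0.000e+00  f'(a)=-6.797e-01  a ← 49.260266 − (+0.000e+00/-6.797e-01) = 49.260266
converged: |Δa| < 1e-12 after 5 iterations
sag = a·(cosh(S/(2a)) − 1) = 49.260266·(cosh(0.975472) − 1) = 25.355066
T_max/T_min = cosh(S/(2a)) = 1.514716

a=49.260 sag=25.355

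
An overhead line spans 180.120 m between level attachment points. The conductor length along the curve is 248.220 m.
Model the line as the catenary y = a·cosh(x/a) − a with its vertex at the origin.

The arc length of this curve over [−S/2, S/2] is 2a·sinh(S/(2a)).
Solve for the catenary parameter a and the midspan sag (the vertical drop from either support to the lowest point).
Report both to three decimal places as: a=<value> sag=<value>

a=62.928 sag=76.224

seed: a₀ = √(S³/(24(L−S))) = √(180.120³/(24·68.100)) = 59.794843
iter 1: u=1.506150  f(a)=+8.155e+00  f'(a)=-2.838e+00  a ← 59.794843 − (+8.155e+00/-2.838e+00) = 62.668109
iter 2: u=1.437095  f(a)=+6.246e-01  f'(a)=-2.419e+00  a ← 62.668109 − (+6.246e-01/-2.419e+00) = 62.926373
iter 3: u=1.431196  f(a)=+4.337e-03  f'(a)=-2.385e+00  a ← 62.926373 − (+4.337e-03/-2.385e+00) = 62.928191
iter 4: u=1.431155  f(a)=+2.122e-07  f'(a)=-2.385e+00  a ← 62.928191 − (+2.122e-07/-2.385e+00) = 62.928191
iter 5: u=1.431155  f(a)=-2.842e-14  f'(a)=-2.385e+00  a ← 62.928191 − (-2.842e-14/-2.385e+00) = 62.928191
converged: |Δa| < 1e-12 after 5 iterations
sag = a·(cosh(S/(2a)) − 1) = 62.928191·(cosh(1.431155) − 1) = 76.223702
T_max/T_min = cosh(S/(2a)) = 2.211281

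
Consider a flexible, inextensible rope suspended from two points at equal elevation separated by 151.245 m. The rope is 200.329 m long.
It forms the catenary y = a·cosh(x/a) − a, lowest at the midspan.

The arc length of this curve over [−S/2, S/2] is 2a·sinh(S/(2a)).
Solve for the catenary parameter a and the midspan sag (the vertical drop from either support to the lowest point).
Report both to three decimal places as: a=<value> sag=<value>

seed: a₀ = √(S³/(24(L−S))) = √(151.245³/(24·49.084)) = 54.193343
iter 1: u=1.395420  f(a)=+5.006e+00  f'(a)=-2.190e+00  a ← 54.193343 − (+5.006e+00/-2.190e+00) = 56.479822
iter 2: u=1.338929  f(a)=+3.343e-01  f'(a)=-1.906e+00  a ← 56.479822 − (+3.343e-01/-1.906e+00) = 56.655196
iter 3: u=1.334785  f(a)=+1.726e-03  f'(a)=-1.886e+00  a ← 56.655196 − (+1.726e-03/-1.886e+00) = 56.656111
iter 4: u=1.334763  f(a)=+4.655e-08  f'(a)=-1.886e+00  a ← 56.656111 − (+4.655e-08/-1.886e+00) = 56.656111
iter 5: u=1.334763  f(a)=+2.842e-14  f'(a)=-1.886e+00  a ← 56.656111 − (+2.842e-14/-1.886e+00) = 56.656111
converged: |Δa| < 1e-12 after 5 iterations
sag = a·(cosh(S/(2a)) − 1) = 56.656111·(cosh(1.334763) − 1) = 58.421437
T_max/T_min = cosh(S/(2a)) = 2.031159

a=56.656 sag=58.421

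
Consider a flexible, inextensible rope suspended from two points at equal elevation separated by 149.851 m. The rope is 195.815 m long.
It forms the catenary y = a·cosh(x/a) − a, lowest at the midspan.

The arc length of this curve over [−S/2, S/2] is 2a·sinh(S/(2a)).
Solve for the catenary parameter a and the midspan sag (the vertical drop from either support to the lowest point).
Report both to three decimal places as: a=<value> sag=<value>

a=57.610 sag=55.989

seed: a₀ = √(S³/(24(L−S))) = √(149.851³/(24·45.964)) = 55.229987
iter 1: u=1.356609  f(a)=+4.420e+00  f'(a)=-1.992e+00  a ← 55.229987 − (+4.420e+00/-1.992e+00) = 57.449154
iter 2: u=1.304205  f(a)=+2.803e-01  f'(a)=-1.746e+00  a ← 57.449154 − (+2.803e-01/-1.746e+00) = 57.609693
iter 3: u=1.300571  f(a)=+1.297e-03  f'(a)=-1.730e+00  a ← 57.609693 − (+1.297e-03/-1.730e+00) = 57.610442
iter 4: u=1.300554  f(a)=+2.804e-08  f'(a)=-1.730e+00  a ← 57.610442 − (+2.804e-08/-1.730e+00) = 57.610442
iter 5: u=1.300554  f(a)=+0.000e+00  f'(a)=-1.730e+00  a ← 57.610442 − (+0.000e+00/-1.730e+00) = 57.610442
converged: |Δa| < 1e-12 after 5 iterations
sag = a·(cosh(S/(2a)) − 1) = 57.610442·(cosh(1.300554) − 1) = 55.989037
T_max/T_min = cosh(S/(2a)) = 1.971856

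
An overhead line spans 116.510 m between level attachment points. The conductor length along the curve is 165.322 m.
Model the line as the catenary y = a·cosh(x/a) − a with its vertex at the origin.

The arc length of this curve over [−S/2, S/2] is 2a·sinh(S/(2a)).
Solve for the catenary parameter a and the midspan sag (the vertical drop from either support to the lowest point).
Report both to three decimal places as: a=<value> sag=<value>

seed: a₀ = √(S³/(24(L−S))) = √(116.510³/(24·48.812)) = 36.743107
iter 1: u=1.585467  f(a)=+6.515e+00  f'(a)=-3.388e+00  a ← 36.743107 − (+6.515e+00/-3.388e+00) = 38.666348
iter 2: u=1.506607  f(a)=+5.465e-01  f'(a)=-2.841e+00  a ← 38.666348 − (+5.465e-01/-2.841e+00) = 38.858702
iter 3: u=1.499149  f(a)=+4.623e-03  f'(a)=-2.793e+00  a ← 38.858702 − (+4.623e-03/-2.793e+00) = 38.860357
iter 4: u=1.499086  f(a)=+3.370e-07  f'(a)=-2.793e+00  a ← 38.860357 − (+3.370e-07/-2.793e+00) = 38.860357
iter 5: u=1.499086  f(a)=+5.684e-14  f'(a)=-2.793e+00  a ← 38.860357 − (+5.684e-14/-2.793e+00) = 38.860357
converged: |Δa| < 1e-12 after 5 iterations
sag = a·(cosh(S/(2a)) − 1) = 38.860357·(cosh(1.499086) − 1) = 52.479493
T_max/T_min = cosh(S/(2a)) = 2.350463

a=38.860 sag=52.479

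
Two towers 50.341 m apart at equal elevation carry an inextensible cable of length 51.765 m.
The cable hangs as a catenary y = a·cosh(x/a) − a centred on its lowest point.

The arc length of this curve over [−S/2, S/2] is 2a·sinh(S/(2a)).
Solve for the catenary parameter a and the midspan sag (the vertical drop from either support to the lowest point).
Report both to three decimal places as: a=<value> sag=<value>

seed: a₀ = √(S³/(24(L−S))) = √(50.341³/(24·1.424)) = 61.097317
iter 1: u=0.411974  f(a)=+1.213e-02  f'(a)=-4.741e-02  a ← 61.097317 − (+1.213e-02/-4.741e-02) = 61.353237
iter 2: u=0.410255  f(a)=+7.666e-05  f'(a)=-4.681e-02  a ← 61.353237 − (+7.666e-05/-4.681e-02) = 61.354875
iter 3: u=0.410245  f(a)=+3.103e-09  f'(a)=-4.681e-02  a ← 61.354875 − (+3.103e-09/-4.681e-02) = 61.354875
iter 4: u=0.410245  f(a)=+7.105e-15  f'(a)=-4.681e-02  a ← 61.354875 − (+7.105e-15/-4.681e-02) = 61.354875
converged: |Δa| < 1e-12 after 4 iterations
sag = a·(cosh(S/(2a)) − 1) = 61.354875·(cosh(0.410245) − 1) = 5.235849
T_max/T_min = cosh(S/(2a)) = 1.085337

a=61.355 sag=5.236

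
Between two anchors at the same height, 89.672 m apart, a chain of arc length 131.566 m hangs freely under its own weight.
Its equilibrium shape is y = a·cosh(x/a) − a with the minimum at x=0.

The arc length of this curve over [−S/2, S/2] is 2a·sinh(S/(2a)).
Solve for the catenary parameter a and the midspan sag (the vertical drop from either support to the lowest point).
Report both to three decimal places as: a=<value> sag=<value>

a=28.485 sag=43.200

seed: a₀ = √(S³/(24(L−S))) = √(89.672³/(24·41.894)) = 26.779579
iter 1: u=1.674261  f(a)=+6.279e+00  f'(a)=-4.098e+00  a ← 26.779579 − (+6.279e+00/-4.098e+00) = 28.311728
iter 2: u=1.583655  f(a)=+5.792e-01  f'(a)=-3.374e+00  a ← 28.311728 − (+5.792e-01/-3.374e+00) = 28.483386
iter 3: u=1.574111  f(a)=+6.034e-03  f'(a)=-3.304e+00  a ← 28.483386 − (+6.034e-03/-3.304e+00) = 28.485212
iter 4: u=1.574010  f(a)=+6.700e-07  f'(a)=-3.304e+00  a ← 28.485212 − (+6.700e-07/-3.304e+00) = 28.485212
iter 5: u=1.574010  f(a)=+2.842e-14  f'(a)=-3.304e+00  a ← 28.485212 − (+2.842e-14/-3.304e+00) = 28.485212
converged: |Δa| < 1e-12 after 5 iterations
sag = a·(cosh(S/(2a)) − 1) = 28.485212·(cosh(1.574010) − 1) = 43.200284
T_max/T_min = cosh(S/(2a)) = 2.516586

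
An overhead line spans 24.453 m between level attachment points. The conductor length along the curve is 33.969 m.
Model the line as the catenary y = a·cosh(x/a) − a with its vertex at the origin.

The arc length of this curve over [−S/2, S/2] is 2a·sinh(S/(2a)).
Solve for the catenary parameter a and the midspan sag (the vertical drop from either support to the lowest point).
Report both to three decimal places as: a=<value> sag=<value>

seed: a₀ = √(S³/(24(L−S))) = √(24.453³/(24·9.516)) = 8.001389
iter 1: u=1.528047  f(a)=+1.175e+00  f'(a)=-2.982e+00  a ← 8.001389 − (+1.175e+00/-2.982e+00) = 8.395297
iter 2: u=1.456351  f(a)=+9.232e-02  f'(a)=-2.530e+00  a ← 8.395297 − (+9.232e-02/-2.530e+00) = 8.431782
iter 3: u=1.450049  f(a)=+6.777e-04  f'(a)=-2.493e+00  a ← 8.431782 − (+6.777e-04/-2.493e+00) = 8.432054
iter 4: u=1.450003  f(a)=+3.711e-08  f'(a)=-2.493e+00  a ← 8.432054 − (+3.711e-08/-2.493e+00) = 8.432054
iter 5: u=1.450003  f(a)=+0.000e+00  f'(a)=-2.493e+00  a ← 8.432054 − (+0.000e+00/-2.493e+00) = 8.432054
converged: |Δa| < 1e-12 after 5 iterations
sag = a·(cosh(S/(2a)) − 1) = 8.432054·(cosh(1.450003) − 1) = 10.530350
T_max/T_min = cosh(S/(2a)) = 2.248848

a=8.432 sag=10.530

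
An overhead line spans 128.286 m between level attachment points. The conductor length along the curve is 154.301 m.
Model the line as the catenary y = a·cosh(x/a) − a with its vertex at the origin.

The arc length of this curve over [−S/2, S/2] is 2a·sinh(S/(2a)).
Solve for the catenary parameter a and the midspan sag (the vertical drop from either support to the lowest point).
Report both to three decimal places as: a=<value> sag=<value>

a=59.842 sag=37.796

seed: a₀ = √(S³/(24(L−S))) = √(128.286³/(24·26.015)) = 58.150220
iter 1: u=1.103057  f(a)=+1.629e+00  f'(a)=-1.008e+00  a ← 58.150220 − (+1.629e+00/-1.008e+00) = 59.765855
iter 2: u=1.073238  f(a)=+7.037e-02  f'(a)=-9.230e-01  a ← 59.765855 − (+7.037e-02/-9.230e-01) = 59.842092
iter 3: u=1.071871  f(a)=+1.444e-04  f'(a)=-9.193e-01  a ← 59.842092 − (+1.444e-04/-9.193e-01) = 59.842250
iter 4: u=1.071868  f(a)=+6.107e-10  f'(a)=-9.193e-01  a ← 59.842250 − (+6.107e-10/-9.193e-01) = 59.842250
iter 5: u=1.071868  f(a)=+2.842e-14  f'(a)=-9.193e-01  a ← 59.842250 − (+2.842e-14/-9.193e-01) = 59.842250
converged: |Δa| < 1e-12 after 5 iterations
sag = a·(cosh(S/(2a)) − 1) = 59.842250·(cosh(1.071868) − 1) = 37.796342
T_max/T_min = cosh(S/(2a)) = 1.631600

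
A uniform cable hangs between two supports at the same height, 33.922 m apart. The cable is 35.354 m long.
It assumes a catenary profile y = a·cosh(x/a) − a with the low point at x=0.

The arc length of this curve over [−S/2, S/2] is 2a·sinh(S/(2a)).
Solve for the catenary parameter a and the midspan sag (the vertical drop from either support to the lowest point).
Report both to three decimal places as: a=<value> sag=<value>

seed: a₀ = √(S³/(24(L−S))) = √(33.922³/(24·1.432)) = 33.701175
iter 1: u=0.503276  f(a)=+1.825e-02  f'(a)=-8.715e-02  a ← 33.701175 − (+1.825e-02/-8.715e-02) = 33.910518
iter 2: u=0.500169  f(a)=+1.714e-04  f'(a)=-8.552e-02  a ← 33.910518 − (+1.714e-04/-8.552e-02) = 33.912522
iter 3: u=0.500140  f(a)=+1.545e-08  f'(a)=-8.551e-02  a ← 33.912522 − (+1.545e-08/-8.551e-02) = 33.912522
iter 4: u=0.500140  f(a)=+7.105e-15  f'(a)=-8.551e-02  a ← 33.912522 − (+7.105e-15/-8.551e-02) = 33.912522
converged: |Δa| < 1e-12 after 4 iterations
sag = a·(cosh(S/(2a)) − 1) = 33.912522·(cosh(0.500140) − 1) = 4.330588
T_max/T_min = cosh(S/(2a)) = 1.127699

a=33.913 sag=4.331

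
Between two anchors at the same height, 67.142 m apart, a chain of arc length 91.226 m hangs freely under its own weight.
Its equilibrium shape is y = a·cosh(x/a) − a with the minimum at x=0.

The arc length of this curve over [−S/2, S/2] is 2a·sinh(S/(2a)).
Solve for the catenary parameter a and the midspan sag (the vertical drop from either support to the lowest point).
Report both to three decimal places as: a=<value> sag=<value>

seed: a₀ = √(S³/(24(L−S))) = √(67.142³/(24·24.084)) = 22.883449
iter 1: u=1.467043  f(a)=+2.729e+00  f'(a)=-2.594e+00  a ← 22.883449 − (+2.729e+00/-2.594e+00) = 23.935240
iter 2: u=1.402576  f(a)=+1.994e-01  f'(a)=-2.228e+00  a ← 23.935240 − (+1.994e-01/-2.228e+00) = 24.024748
iter 3: u=1.397351  f(a)=+1.250e-03  f'(a)=-2.200e+00  a ← 24.024748 − (+1.250e-03/-2.200e+00) = 24.025317
iter 4: u=1.397318  f(a)=+4.986e-08  f'(a)=-2.200e+00  a ← 24.025317 − (+4.986e-08/-2.200e+00) = 24.025317
iter 5: u=1.397318  f(a)=-1.421e-14  f'(a)=-2.200e+00  a ← 24.025317 − (-1.421e-14/-2.200e+00) = 24.025317
converged: |Δa| < 1e-12 after 5 iterations
sag = a·(cosh(S/(2a)) − 1) = 24.025317·(cosh(1.397318) − 1) = 27.528166
T_max/T_min = cosh(S/(2a)) = 2.145798

a=24.025 sag=27.528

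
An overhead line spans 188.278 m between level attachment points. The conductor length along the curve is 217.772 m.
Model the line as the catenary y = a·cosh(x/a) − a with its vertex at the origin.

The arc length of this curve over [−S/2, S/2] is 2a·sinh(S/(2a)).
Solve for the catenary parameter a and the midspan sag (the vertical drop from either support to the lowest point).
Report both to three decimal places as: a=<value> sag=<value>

a=99.305 sag=48.064

seed: a₀ = √(S³/(24(L−S))) = √(188.278³/(24·29.494)) = 97.101716
iter 1: u=0.969489  f(a)=+1.418e+00  f'(a)=-6.665e-01  a ← 97.101716 − (+1.418e+00/-6.665e-01) = 99.228400
iter 2: u=0.948710  f(a)=+4.791e-02  f'(a)=-6.222e-01  a ← 99.228400 − (+4.791e-02/-6.222e-01) = 99.305399
iter 3: u=0.947975  f(a)=+5.896e-05  f'(a)=-6.206e-01  a ← 99.305399 − (+5.896e-05/-6.206e-01) = 99.305494
iter 4: u=0.947974  f(a)=+8.956e-11  f'(a)=-6.206e-01  a ← 99.305494 − (+8.956e-11/-6.206e-01) = 99.305494
iter 5: u=0.947974  f(a)=+0.000e+00  f'(a)=-6.206e-01  a ← 99.305494 − (+0.000e+00/-6.206e-01) = 99.305494
converged: |Δa| < 1e-12 after 5 iterations
sag = a·(cosh(S/(2a)) − 1) = 99.305494·(cosh(0.947974) − 1) = 48.063913
T_max/T_min = cosh(S/(2a)) = 1.484001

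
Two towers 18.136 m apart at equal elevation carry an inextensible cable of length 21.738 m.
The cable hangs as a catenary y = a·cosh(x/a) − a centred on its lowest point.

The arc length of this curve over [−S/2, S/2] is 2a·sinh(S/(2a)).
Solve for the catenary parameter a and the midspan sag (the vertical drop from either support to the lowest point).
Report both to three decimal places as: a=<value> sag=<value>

seed: a₀ = √(S³/(24(L−S))) = √(18.136³/(24·3.602)) = 8.306820
iter 1: u=1.091633  f(a)=+2.208e-01  f'(a)=-9.751e-01  a ← 8.306820 − (+2.208e-01/-9.751e-01) = 8.533272
iter 2: u=1.062664  f(a)=+9.351e-03  f'(a)=-8.941e-01  a ← 8.533272 − (+9.351e-03/-8.941e-01) = 8.543732
iter 3: u=1.061363  f(a)=+1.841e-05  f'(a)=-8.906e-01  a ← 8.543732 − (+1.841e-05/-8.906e-01) = 8.543752
iter 4: u=1.061360  f(a)=+7.172e-11  f'(a)=-8.905e-01  a ← 8.543752 − (+7.172e-11/-8.905e-01) = 8.543752
iter 5: u=1.061360  f(a)=+7.105e-15  f'(a)=-8.905e-01  a ← 8.543752 − (+7.105e-15/-8.905e-01) = 8.543752
converged: |Δa| < 1e-12 after 5 iterations
sag = a·(cosh(S/(2a)) − 1) = 8.543752·(cosh(1.061360) − 1) = 5.281256
T_max/T_min = cosh(S/(2a)) = 1.618142

a=8.544 sag=5.281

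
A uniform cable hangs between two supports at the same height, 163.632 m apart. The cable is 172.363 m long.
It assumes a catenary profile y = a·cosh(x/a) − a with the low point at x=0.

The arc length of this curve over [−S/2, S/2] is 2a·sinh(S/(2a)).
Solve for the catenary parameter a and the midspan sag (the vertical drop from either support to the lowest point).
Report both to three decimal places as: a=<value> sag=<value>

seed: a₀ = √(S³/(24(L−S))) = √(163.632³/(24·8.731)) = 144.598818
iter 1: u=0.565814  f(a)=+1.408e-01  f'(a)=-1.247e-01  a ← 144.598818 − (+1.408e-01/-1.247e-01) = 145.728415
iter 2: u=0.561428  f(a)=+1.667e-03  f'(a)=-1.217e-01  a ← 145.728415 − (+1.667e-03/-1.217e-01) = 145.742111
iter 3: u=0.561375  f(a)=+2.399e-07  f'(a)=-1.217e-01  a ← 145.742111 − (+2.399e-07/-1.217e-01) = 145.742113
iter 4: u=0.561375  f(a)=-5.684e-14  f'(a)=-1.217e-01  a ← 145.742113 − (-5.684e-14/-1.217e-01) = 145.742113
converged: |Δa| < 1e-12 after 4 iterations
sag = a·(cosh(S/(2a)) − 1) = 145.742113·(cosh(0.561375) − 1) = 23.574202
T_max/T_min = cosh(S/(2a)) = 1.161753

a=145.742 sag=23.574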